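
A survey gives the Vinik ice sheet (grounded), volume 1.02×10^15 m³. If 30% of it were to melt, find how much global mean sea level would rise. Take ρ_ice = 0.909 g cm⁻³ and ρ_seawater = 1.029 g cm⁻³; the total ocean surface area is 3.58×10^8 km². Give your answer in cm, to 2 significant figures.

≈ 76 cm

Vinik: 0.3 × 1.02×10^15 m³ × (909/1029) = 2.703×10^14 m³ of water.
Spread over 3.58×10^14 m² of ocean, Δh = 2.703×10^14 / 3.58×10^14 = 0.755 m = 76 cm.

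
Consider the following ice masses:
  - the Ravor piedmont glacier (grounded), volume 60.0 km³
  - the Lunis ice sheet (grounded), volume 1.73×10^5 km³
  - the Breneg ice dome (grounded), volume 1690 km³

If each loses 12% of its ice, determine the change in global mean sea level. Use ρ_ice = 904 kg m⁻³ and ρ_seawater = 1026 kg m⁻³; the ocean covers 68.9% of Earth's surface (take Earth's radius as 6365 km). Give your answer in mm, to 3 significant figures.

≈ 52.7 mm

Ravor: 0.12 × 60.0 km³ × (904/1026) = 6.344 km³ of water.
Lunis: 0.12 × 1.73×10^5 km³ × (904/1026) = 1.829×10^4 km³ of water.
Breneg: 0.12 × 1690 km³ × (904/1026) = 178.7 km³ of water.
Total added water ≈ 1.848×10^13 m³ over 3.51×10^14 m² → Δh = 0.0527 m = 52.7 mm.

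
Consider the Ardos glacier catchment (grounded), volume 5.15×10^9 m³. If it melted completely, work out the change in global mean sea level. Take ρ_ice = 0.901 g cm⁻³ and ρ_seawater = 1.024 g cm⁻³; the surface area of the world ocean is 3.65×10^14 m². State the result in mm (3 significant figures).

≈ 0.0124 mm

Ardos: 5.15×10^9 m³ × (901/1024) = 4.531×10^9 m³ of water.
Spread over 3.65×10^14 m² of ocean, Δh = 4.531×10^9 / 3.65×10^14 = 1.24×10^-5 m = 0.0124 mm.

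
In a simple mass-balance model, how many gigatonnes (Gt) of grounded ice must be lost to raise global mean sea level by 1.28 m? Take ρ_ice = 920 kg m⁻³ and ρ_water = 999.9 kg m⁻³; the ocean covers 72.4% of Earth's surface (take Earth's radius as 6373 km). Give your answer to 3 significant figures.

Required water volume = Δh × A = 1.28 m × 3.70×10^14 m² = 4.730×10^14 m³.
ρ_w = 999.9 kg m⁻³, so the mass of water = 4.730×10^14 m³ × 999.9 kg m⁻³ = 4.729×10^17 kg = 4.73×10^5 Gt (and the same mass of ice, by conservation).

≈ 4.73×10^5 Gt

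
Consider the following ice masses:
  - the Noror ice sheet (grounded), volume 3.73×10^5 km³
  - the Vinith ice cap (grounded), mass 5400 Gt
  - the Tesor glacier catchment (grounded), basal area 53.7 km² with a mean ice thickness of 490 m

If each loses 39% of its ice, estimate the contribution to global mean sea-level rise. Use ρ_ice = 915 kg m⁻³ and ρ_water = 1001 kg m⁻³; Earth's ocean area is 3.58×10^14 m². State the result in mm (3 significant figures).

Noror: 0.39 × 3.73×10^5 km³ × (915/1001) = 1.330×10^5 km³ of water.
Vinith: 0.39 × 5400 Gt = 2.106×10^15 kg; dividing by ρ_w = 1001 kg m⁻³ gives 2.104×10^12 m³ of water.
Tesor: ice volume = 53.7 km² × 490 m = 26.31 km³; 0.39 × 26.31 × (915/1001) = 9.380 km³ of water.
Total added water ≈ 1.351×10^14 m³ over 3.58×10^14 m² → Δh = 0.377 m = 377 mm.

≈ 377 mm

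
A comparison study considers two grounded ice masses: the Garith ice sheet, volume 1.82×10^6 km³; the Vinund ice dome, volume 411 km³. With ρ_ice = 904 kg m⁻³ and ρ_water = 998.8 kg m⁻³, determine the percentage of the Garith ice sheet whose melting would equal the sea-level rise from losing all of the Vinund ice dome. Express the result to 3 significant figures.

Equal sea-level rise means equal mass of meltwater, i.e. equal mass of ice lost.
Ice mass of Vinund: 3.715×10^14 kg; ice mass of Garith: 1.645×10^18 kg.
Fraction required = 3.715×10^14 / 1.645×10^18 = 2.26×10^-4 → 0.0226 %.

≈ 0.0226 %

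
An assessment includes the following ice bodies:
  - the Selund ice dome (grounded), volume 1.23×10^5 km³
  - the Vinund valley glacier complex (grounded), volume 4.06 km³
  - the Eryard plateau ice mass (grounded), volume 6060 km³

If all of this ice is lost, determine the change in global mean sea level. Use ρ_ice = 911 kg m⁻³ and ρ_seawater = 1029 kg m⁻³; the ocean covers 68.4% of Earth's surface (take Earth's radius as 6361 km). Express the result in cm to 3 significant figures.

≈ 32.9 cm

Selund: 1.23×10^5 km³ × (911/1029) = 1.089×10^5 km³ of water.
Vinund: 4.06 km³ × (911/1029) = 3.594 km³ of water.
Eryard: 6060 km³ × (911/1029) = 5365 km³ of water.
Total added water ≈ 1.143×10^14 m³ over 3.48×10^14 m² → Δh = 0.329 m = 32.9 cm.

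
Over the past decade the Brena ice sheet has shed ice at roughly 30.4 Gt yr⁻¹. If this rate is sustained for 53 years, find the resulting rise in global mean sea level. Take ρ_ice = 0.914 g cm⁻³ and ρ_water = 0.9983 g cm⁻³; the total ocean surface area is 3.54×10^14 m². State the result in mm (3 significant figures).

≈ 4.56 mm

Total mass lost = 30.4 Gt/yr × 53 yr = 1611 Gt = 1.611×10^15 kg.
ρ_w = 0.9983 g cm⁻³ = 998.3 kg m⁻³, so water volume = 1.611×10^15 / 998.3 = 1.614×10^12 m³.
Δh = 1.614×10^12 / 3.54×10^14 = 4.56×10^-3 m = 4.56 mm.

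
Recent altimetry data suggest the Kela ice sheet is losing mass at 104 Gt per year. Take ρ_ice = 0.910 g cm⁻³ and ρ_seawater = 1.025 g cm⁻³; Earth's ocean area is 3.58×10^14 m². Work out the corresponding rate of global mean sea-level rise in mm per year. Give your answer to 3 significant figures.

≈ 0.283 mm/yr

ρ_w = 1.025 g cm⁻³ = 1025 kg m⁻³. Annual water volume added = 104 Gt / ρ_w = 1.040×10^14 kg / 1025 kg m⁻³ = 1.015×10^11 m³.
Δh per year = 1.015×10^11 / 3.58×10^14 = 2.83×10^-4 m = 0.283 mm.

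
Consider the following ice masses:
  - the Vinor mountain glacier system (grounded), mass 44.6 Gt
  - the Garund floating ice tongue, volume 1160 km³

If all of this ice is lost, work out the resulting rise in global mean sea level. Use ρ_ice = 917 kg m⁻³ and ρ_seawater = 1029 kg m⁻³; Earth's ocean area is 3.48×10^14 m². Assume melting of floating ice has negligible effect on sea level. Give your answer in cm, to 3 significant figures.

≈ 0.0125 cm

Vinor: 44.6 Gt = 4.460×10^13 kg; dividing by ρ_w = 1029 kg m⁻³ gives 4.334×10^10 m³ of water.
The Garund floating ice tongue is floating and already displaces its own weight of water, so its melt adds essentially nothing to sea level.
Total added water ≈ 4.334×10^10 m³ over 3.48×10^14 m² → Δh = 1.25×10^-4 m = 0.0125 cm.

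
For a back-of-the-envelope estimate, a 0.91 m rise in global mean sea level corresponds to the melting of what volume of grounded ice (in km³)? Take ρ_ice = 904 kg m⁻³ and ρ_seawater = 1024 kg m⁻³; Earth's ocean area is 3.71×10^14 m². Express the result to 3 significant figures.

Required water volume = Δh × A = 0.91 m × 3.71×10^14 m² = 3.376×10^14 m³ = 3.376×10^5 km³.
Ice volume = water volume × ρ_w/ρ_ice = 3.376×10^5 × 1024/904 = 3.82×10^5 km³.

≈ 3.82×10^5 km³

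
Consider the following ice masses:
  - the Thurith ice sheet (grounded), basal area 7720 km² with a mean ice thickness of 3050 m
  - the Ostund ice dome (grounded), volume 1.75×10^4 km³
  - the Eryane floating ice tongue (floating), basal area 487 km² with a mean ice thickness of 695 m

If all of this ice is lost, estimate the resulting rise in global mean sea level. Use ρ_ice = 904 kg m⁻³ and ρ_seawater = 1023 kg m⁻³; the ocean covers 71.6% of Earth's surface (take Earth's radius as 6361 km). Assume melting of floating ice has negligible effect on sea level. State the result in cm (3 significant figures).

≈ 9.96 cm

Thurith: ice volume = 7720 km² × 3050 m = 2.355×10^4 km³; 2.355×10^4 × (904/1023) = 2.081×10^4 km³ of water.
Ostund: 1.75×10^4 km³ × (904/1023) = 1.546×10^4 km³ of water.
The Eryane floating ice tongue is floating and already displaces its own weight of water, so its melt adds essentially nothing to sea level.
Total added water ≈ 3.627×10^13 m³ over 3.64×10^14 m² → Δh = 0.0996 m = 9.96 cm.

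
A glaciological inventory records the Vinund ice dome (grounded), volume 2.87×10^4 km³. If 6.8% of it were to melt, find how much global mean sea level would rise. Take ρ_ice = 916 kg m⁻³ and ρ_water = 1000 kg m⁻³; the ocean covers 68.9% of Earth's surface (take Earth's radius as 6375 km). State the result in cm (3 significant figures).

Vinund: 0.068 × 2.87×10^4 km³ × (916/1000) = 1788 km³ of water.
Spread over 3.52×10^14 m² of ocean, Δh = 1.788×10^12 / 3.52×10^14 = 5.08×10^-3 m = 0.508 cm.

≈ 0.508 cm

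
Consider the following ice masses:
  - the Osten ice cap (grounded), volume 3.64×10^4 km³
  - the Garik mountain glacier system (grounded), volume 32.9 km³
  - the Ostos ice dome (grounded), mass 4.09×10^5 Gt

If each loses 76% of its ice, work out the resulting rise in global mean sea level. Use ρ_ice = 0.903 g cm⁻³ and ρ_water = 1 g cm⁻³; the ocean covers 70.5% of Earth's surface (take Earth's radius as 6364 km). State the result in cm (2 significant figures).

Osten: 0.76 × 3.64×10^4 km³ × (903/1000) = 2.498×10^4 km³ of water.
Garik: 0.76 × 32.9 km³ × (903/1000) = 22.58 km³ of water.
Ostos: 0.76 × 4.09×10^5 Gt = 3.108×10^17 kg; dividing by ρ_w = 1 g cm⁻³ = 1000 kg m⁻³ gives 3.108×10^14 m³ of water.
Total added water ≈ 3.358×10^14 m³ over 3.59×10^14 m² → Δh = 0.936 m = 94 cm.

≈ 94 cm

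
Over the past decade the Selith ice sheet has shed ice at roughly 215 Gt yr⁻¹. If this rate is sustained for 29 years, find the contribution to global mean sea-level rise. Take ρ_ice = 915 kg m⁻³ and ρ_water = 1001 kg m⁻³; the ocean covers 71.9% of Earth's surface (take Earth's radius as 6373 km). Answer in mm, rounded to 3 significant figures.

Total mass lost = 215 Gt/yr × 29 yr = 6235 Gt = 6.235×10^15 kg.
ρ_w = 1001 kg m⁻³, so water volume = 6.235×10^15 / 1001 = 6.229×10^12 m³.
Δh = 6.229×10^12 / 3.67×10^14 = 0.0170 m = 17.0 mm.

≈ 17.0 mm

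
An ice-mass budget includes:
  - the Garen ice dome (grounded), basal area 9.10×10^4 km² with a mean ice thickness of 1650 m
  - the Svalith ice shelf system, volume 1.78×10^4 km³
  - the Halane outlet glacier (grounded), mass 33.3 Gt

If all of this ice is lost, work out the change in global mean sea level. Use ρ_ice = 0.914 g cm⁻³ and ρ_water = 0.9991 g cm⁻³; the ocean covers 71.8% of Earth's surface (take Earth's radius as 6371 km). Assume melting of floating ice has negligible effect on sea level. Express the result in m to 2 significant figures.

≈ 0.38 m

Garen: ice volume = 9.10×10^4 km² × 1650 m = 1.502×10^5 km³; 1.502×10^5 × (914/999.1) = 1.374×10^5 km³ of water.
The Svalith ice shelf system is floating and already displaces its own weight of water, so its melt adds essentially nothing to sea level.
Halane: 33.3 Gt = 3.330×10^13 kg; dividing by ρ_w = 0.9991 g cm⁻³ = 999.1 kg m⁻³ gives 3.333×10^10 m³ of water.
Total added water ≈ 1.374×10^14 m³ over 3.66×10^14 m² → Δh = 0.375 m.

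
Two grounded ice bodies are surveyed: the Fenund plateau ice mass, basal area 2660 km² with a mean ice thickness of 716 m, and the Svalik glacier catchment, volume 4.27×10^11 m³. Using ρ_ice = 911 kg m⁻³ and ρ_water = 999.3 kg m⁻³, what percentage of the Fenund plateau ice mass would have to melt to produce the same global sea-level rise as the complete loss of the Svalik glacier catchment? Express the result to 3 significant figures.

≈ 22.4 %

Equal sea-level rise means equal mass of meltwater, i.e. equal mass of ice lost.
Ice mass of Svalik: 3.890×10^14 kg; ice mass of Fenund: 1.735×10^15 kg.
Fraction required = 3.890×10^14 / 1.735×10^15 = 0.224 → 22.4 %.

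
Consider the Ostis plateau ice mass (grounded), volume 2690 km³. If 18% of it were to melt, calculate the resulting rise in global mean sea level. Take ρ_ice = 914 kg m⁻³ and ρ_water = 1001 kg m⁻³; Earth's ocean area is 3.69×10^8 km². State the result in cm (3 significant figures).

Ostis: 0.18 × 2690 km³ × (914/1001) = 442.1 km³ of water.
Spread over 3.69×10^14 m² of ocean, Δh = 4.421×10^11 / 3.69×10^14 = 1.20×10^-3 m = 0.120 cm.

≈ 0.120 cm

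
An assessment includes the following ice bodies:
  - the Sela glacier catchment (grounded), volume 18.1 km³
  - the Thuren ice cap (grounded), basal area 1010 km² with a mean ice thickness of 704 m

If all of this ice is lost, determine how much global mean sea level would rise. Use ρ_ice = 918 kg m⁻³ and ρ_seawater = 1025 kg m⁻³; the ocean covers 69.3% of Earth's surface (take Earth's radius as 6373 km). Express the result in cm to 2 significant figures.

≈ 0.18 cm

Sela: 18.1 km³ × (918/1025) = 16.21 km³ of water.
Thuren: ice volume = 1010 km² × 704 m = 711.0 km³; 711.0 × (918/1025) = 636.8 km³ of water.
Total added water ≈ 6.530×10^11 m³ over 3.54×10^14 m² → Δh = 1.85×10^-3 m = 0.18 cm.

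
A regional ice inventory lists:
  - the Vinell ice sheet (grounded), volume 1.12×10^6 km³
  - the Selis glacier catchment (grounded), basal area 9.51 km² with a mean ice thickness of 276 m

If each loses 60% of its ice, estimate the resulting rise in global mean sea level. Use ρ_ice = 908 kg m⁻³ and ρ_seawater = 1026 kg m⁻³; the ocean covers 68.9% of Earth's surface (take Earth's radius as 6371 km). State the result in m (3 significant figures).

≈ 1.69 m

Vinell: 0.6 × 1.12×10^6 km³ × (908/1026) = 5.947×10^5 km³ of water.
Selis: ice volume = 9.51 km² × 276 m = 2.625 km³; 0.6 × 2.625 × (908/1026) = 1.394 km³ of water.
Total added water ≈ 5.947×10^14 m³ over 3.51×10^14 m² → Δh = 1.69 m.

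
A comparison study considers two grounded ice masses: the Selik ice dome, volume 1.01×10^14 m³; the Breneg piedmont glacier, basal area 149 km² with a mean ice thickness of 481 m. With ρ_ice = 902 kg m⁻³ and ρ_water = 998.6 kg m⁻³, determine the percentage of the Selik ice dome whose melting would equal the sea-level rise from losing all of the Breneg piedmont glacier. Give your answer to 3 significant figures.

≈ 0.0710 %

Equal sea-level rise means equal mass of meltwater, i.e. equal mass of ice lost.
Ice mass of Breneg: 6.465×10^13 kg; ice mass of Selik: 9.110×10^16 kg.
Fraction required = 6.465×10^13 / 9.110×10^16 = 7.10×10^-4 → 0.0710 %.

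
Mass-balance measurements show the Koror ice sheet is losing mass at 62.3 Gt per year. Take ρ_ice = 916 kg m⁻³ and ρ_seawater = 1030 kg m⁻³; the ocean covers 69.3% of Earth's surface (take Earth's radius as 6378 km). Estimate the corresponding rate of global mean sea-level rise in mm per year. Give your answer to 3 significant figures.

≈ 0.171 mm/yr

ρ_w = 1030 kg m⁻³. Annual water volume added = 62.3 Gt / ρ_w = 6.230×10^13 kg / 1030 kg m⁻³ = 6.049×10^10 m³.
Δh per year = 6.049×10^10 / 3.54×10^14 = 1.71×10^-4 m = 0.171 mm.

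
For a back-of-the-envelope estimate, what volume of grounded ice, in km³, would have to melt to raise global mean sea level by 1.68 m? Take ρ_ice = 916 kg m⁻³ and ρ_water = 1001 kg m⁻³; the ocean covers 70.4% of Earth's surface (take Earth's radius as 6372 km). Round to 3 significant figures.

Required water volume = Δh × A = 1.68 m × 3.59×10^14 m² = 6.035×10^14 m³ = 6.035×10^5 km³.
Ice volume = water volume × ρ_w/ρ_ice = 6.035×10^5 × 1001/916 = 6.59×10^5 km³.

≈ 6.59×10^5 km³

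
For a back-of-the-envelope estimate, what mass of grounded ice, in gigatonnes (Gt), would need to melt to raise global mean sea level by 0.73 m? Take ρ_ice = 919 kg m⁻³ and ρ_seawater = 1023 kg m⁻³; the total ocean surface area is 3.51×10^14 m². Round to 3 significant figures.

≈ 2.62×10^5 Gt

Required water volume = Δh × A = 0.73 m × 3.51×10^14 m² = 2.562×10^14 m³.
ρ_w = 1023 kg m⁻³, so the mass of water = 2.562×10^14 m³ × 1023 kg m⁻³ = 2.621×10^17 kg = 2.62×10^5 Gt (and the same mass of ice, by conservation).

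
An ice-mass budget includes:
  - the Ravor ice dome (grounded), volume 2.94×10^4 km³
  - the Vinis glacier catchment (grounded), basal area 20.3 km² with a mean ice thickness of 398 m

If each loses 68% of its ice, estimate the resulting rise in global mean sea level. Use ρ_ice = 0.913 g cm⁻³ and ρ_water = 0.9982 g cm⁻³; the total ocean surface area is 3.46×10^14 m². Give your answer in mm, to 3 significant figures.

≈ 52.9 mm

Ravor: 0.68 × 2.94×10^4 km³ × (913/998.2) = 1.829×10^4 km³ of water.
Vinis: ice volume = 20.3 km² × 398 m = 8.079 km³; 0.68 × 8.079 × (913/998.2) = 5.025 km³ of water.
Total added water ≈ 1.829×10^13 m³ over 3.46×10^14 m² → Δh = 0.0529 m = 52.9 mm.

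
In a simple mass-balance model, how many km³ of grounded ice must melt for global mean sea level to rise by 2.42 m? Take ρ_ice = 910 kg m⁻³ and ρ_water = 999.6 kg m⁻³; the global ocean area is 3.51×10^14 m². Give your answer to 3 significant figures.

≈ 9.33×10^5 km³

Required water volume = Δh × A = 2.42 m × 3.51×10^14 m² = 8.494×10^14 m³ = 8.494×10^5 km³.
Ice volume = water volume × ρ_w/ρ_ice = 8.494×10^5 × 999.6/910 = 9.33×10^5 km³.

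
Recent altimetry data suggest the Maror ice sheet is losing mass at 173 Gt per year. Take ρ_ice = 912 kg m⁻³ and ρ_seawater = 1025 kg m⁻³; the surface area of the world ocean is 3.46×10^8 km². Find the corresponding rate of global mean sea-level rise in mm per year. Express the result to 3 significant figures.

ρ_w = 1025 kg m⁻³. Annual water volume added = 173 Gt / ρ_w = 1.730×10^14 kg / 1025 kg m⁻³ = 1.688×10^11 m³.
Δh per year = 1.688×10^11 / 3.46×10^14 = 4.88×10^-4 m = 0.488 mm.

≈ 0.488 mm/yr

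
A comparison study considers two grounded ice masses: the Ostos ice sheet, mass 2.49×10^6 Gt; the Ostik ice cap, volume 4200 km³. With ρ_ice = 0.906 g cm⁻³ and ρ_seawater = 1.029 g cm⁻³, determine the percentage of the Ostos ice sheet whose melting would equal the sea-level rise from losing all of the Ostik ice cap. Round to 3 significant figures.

≈ 0.153 %

Equal sea-level rise means equal mass of meltwater, i.e. equal mass of ice lost.
Ice mass of Ostik: 3.805×10^15 kg; ice mass of Ostos: 2.490×10^18 kg.
Fraction required = 3.805×10^15 / 2.490×10^18 = 1.53×10^-3 → 0.153 %.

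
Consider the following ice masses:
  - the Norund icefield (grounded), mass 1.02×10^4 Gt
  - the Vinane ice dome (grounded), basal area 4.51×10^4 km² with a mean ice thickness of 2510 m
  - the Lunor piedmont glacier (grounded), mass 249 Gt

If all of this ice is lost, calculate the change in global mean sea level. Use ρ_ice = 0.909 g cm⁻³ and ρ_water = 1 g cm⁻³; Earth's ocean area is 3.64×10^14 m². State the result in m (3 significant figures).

≈ 0.311 m

Norund: 1.02×10^4 Gt = 1.020×10^16 kg; dividing by ρ_w = 1 g cm⁻³ = 1000 kg m⁻³ gives 1.020×10^13 m³ of water.
Vinane: ice volume = 4.51×10^4 km² × 2510 m = 1.132×10^5 km³; 1.132×10^5 × (909/1000) = 1.029×10^5 km³ of water.
Lunor: 249 Gt = 2.490×10^14 kg; dividing by ρ_w = 1000 kg m⁻³ gives 2.490×10^11 m³ of water.
Total added water ≈ 1.133×10^14 m³ over 3.64×10^14 m² → Δh = 0.311 m.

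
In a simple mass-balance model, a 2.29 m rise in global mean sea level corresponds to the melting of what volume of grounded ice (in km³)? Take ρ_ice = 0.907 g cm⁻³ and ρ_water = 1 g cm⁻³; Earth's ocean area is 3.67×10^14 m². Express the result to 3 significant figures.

Required water volume = Δh × A = 2.29 m × 3.67×10^14 m² = 8.404×10^14 m³ = 8.404×10^5 km³.
Ice volume = water volume × ρ_w/ρ_ice = 8.404×10^5 × 1000/907 = 9.27×10^5 km³.

≈ 9.27×10^5 km³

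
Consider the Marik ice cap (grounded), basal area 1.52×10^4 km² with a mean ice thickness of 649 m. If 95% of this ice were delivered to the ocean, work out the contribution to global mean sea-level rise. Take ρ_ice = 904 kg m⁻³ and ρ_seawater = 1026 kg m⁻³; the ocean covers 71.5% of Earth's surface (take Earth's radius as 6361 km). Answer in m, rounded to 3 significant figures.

≈ 0.0227 m

Marik: ice volume = 1.52×10^4 km² × 649 m = 9865 km³; 0.95 × 9865 × (904/1026) = 8257 km³ of water.
Spread over 3.64×10^14 m² of ocean, Δh = 8.257×10^12 / 3.64×10^14 = 0.0227 m.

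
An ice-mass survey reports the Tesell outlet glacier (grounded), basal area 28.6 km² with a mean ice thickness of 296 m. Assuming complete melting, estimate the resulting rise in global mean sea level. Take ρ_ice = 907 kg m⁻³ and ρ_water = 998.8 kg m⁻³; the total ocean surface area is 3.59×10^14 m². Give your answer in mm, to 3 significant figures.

Tesell: ice volume = 28.6 km² × 296 m = 8.466 km³; 8.466 × (907/998.8) = 7.688 km³ of water.
Spread over 3.59×10^14 m² of ocean, Δh = 7.688×10^9 / 3.59×10^14 = 2.14×10^-5 m = 0.0214 mm.

≈ 0.0214 mm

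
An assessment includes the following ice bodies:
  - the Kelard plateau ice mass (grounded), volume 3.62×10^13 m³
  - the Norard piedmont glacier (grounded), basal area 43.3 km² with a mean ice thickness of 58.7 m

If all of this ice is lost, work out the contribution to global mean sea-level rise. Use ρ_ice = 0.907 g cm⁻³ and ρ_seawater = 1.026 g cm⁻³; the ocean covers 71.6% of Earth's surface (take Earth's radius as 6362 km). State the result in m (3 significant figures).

Kelard: 3.62×10^13 m³ × (907/1026) = 3.200×10^13 m³ of water.
Norard: ice volume = 43.3 km² × 58.7 m = 2.542 km³; 2.542 × (907/1026) = 2.247 km³ of water.
Total added water ≈ 3.200×10^13 m³ over 3.64×10^14 m² → Δh = 0.0879 m.

≈ 0.0879 m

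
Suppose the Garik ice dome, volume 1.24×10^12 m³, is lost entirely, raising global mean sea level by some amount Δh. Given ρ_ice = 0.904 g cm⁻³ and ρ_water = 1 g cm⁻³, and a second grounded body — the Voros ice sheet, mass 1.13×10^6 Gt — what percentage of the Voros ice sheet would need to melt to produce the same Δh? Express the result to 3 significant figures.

≈ 0.0992 %

Equal sea-level rise means equal mass of meltwater, i.e. equal mass of ice lost.
Ice mass of Garik: 1.121×10^15 kg; ice mass of Voros: 1.130×10^18 kg.
Fraction required = 1.121×10^15 / 1.130×10^18 = 9.92×10^-4 → 0.0992 %.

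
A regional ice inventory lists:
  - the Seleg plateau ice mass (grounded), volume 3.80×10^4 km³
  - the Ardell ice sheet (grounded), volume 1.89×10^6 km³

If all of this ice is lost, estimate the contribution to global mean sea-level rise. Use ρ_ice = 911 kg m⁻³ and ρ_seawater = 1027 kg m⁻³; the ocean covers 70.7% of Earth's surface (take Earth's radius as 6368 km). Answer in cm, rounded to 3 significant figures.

Seleg: 3.80×10^4 km³ × (911/1027) = 3.371×10^4 km³ of water.
Ardell: 1.89×10^6 km³ × (911/1027) = 1.677×10^6 km³ of water.
Total added water ≈ 1.710×10^15 m³ over 3.60×10^14 m² → Δh = 4.75 m = 475 cm.

≈ 475 cm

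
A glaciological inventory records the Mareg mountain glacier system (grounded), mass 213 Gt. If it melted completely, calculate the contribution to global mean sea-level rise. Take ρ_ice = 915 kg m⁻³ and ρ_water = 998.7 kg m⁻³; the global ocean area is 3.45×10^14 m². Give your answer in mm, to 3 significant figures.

≈ 0.618 mm

Mareg: 213 Gt = 2.130×10^14 kg; dividing by ρ_w = 998.7 kg m⁻³ gives 2.133×10^11 m³ of water.
Spread over 3.45×10^14 m² of ocean, Δh = 2.133×10^11 / 3.45×10^14 = 6.18×10^-4 m = 0.618 mm.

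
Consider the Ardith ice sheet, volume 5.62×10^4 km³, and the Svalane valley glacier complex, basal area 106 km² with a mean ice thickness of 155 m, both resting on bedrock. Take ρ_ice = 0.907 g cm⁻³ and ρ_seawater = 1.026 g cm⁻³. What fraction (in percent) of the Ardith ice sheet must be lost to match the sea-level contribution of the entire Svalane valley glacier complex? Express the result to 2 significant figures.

Equal sea-level rise means equal mass of meltwater, i.e. equal mass of ice lost.
Ice mass of Svalane: 1.490×10^13 kg; ice mass of Ardith: 5.097×10^16 kg.
Fraction required = 1.490×10^13 / 5.097×10^16 = 2.92×10^-4 → 0.029 %.

≈ 0.029 %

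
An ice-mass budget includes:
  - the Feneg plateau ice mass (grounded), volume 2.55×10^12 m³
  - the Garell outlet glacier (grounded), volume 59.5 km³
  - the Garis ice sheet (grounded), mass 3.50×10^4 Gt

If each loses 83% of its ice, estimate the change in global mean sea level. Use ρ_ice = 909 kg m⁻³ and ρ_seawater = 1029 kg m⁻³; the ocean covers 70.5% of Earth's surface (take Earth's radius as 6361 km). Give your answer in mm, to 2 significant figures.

Feneg: 0.83 × 2.55×10^12 m³ × (909/1029) = 1.870×10^12 m³ of water.
Garell: 0.83 × 59.5 km³ × (909/1029) = 43.63 km³ of water.
Garis: 0.83 × 3.50×10^4 Gt = 2.905×10^16 kg; dividing by ρ_w = 1029 kg m⁻³ gives 2.823×10^13 m³ of water.
Total added water ≈ 3.014×10^13 m³ over 3.58×10^14 m² → Δh = 0.0841 m = 84 mm.

≈ 84 mm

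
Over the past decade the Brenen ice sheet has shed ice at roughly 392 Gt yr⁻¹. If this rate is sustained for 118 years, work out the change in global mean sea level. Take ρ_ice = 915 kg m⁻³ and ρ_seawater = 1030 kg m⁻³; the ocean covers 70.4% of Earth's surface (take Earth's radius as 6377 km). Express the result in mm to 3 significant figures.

≈ 125 mm

Total mass lost = 392 Gt/yr × 118 yr = 4.626×10^4 Gt = 4.626×10^16 kg.
ρ_w = 1030 kg m⁻³, so water volume = 4.626×10^16 / 1030 = 4.491×10^13 m³.
Δh = 4.491×10^13 / 3.60×10^14 = 0.125 m = 125 mm.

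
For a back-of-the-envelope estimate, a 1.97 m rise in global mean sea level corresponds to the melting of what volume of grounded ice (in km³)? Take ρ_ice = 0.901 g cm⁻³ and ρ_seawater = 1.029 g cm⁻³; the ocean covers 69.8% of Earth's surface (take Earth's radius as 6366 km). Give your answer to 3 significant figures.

≈ 8.00×10^5 km³

Required water volume = Δh × A = 1.97 m × 3.55×10^14 m² = 7.003×10^14 m³ = 7.003×10^5 km³.
Ice volume = water volume × ρ_w/ρ_ice = 7.003×10^5 × 1029/901 = 8.00×10^5 km³.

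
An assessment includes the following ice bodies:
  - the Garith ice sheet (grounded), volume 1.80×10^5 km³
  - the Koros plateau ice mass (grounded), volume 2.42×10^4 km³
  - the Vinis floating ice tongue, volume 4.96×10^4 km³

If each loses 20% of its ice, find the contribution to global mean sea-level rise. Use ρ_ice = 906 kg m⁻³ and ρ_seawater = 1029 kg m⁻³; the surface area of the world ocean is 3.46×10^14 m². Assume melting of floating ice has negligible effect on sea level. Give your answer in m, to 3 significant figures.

≈ 0.104 m

Garith: 0.2 × 1.80×10^5 km³ × (906/1029) = 3.170×10^4 km³ of water.
Koros: 0.2 × 2.42×10^4 km³ × (906/1029) = 4261 km³ of water.
The Vinis floating ice tongue is floating and already displaces its own weight of water, so its melt adds essentially nothing to sea level.
Total added water ≈ 3.596×10^13 m³ over 3.46×10^14 m² → Δh = 0.104 m.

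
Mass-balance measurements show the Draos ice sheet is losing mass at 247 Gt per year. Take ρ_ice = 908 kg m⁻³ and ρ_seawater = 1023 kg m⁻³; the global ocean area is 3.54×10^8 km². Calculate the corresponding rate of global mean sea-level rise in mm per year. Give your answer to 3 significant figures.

ρ_w = 1023 kg m⁻³. Annual water volume added = 247 Gt / ρ_w = 2.470×10^14 kg / 1023 kg m⁻³ = 2.414×10^11 m³.
Δh per year = 2.414×10^11 / 3.54×10^14 = 6.82×10^-4 m = 0.682 mm.

≈ 0.682 mm/yr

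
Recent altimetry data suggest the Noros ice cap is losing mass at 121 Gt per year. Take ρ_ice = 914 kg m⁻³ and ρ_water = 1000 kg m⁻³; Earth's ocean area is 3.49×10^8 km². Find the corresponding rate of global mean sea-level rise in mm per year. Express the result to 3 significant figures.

≈ 0.347 mm/yr

ρ_w = 1000 kg m⁻³. Annual water volume added = 121 Gt / ρ_w = 1.210×10^14 kg / 1000 kg m⁻³ = 1.210×10^11 m³.
Δh per year = 1.210×10^11 / 3.49×10^14 = 3.47×10^-4 m = 0.347 mm.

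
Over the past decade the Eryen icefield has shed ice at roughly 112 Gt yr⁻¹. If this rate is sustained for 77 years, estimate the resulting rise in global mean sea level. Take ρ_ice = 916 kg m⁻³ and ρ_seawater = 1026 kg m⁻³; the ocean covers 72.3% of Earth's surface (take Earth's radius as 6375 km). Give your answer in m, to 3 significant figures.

≈ 0.0228 m

Total mass lost = 112 Gt/yr × 77 yr = 8624 Gt = 8.624×10^15 kg.
ρ_w = 1026 kg m⁻³, so water volume = 8.624×10^15 / 1026 = 8.405×10^12 m³.
Δh = 8.405×10^12 / 3.69×10^14 = 0.0228 m.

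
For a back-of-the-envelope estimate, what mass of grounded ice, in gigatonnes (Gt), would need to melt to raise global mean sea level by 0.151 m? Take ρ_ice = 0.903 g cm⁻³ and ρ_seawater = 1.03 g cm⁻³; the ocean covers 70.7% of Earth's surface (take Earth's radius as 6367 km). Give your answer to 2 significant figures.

Required water volume = Δh × A = 0.151 m × 3.60×10^14 m² = 5.438×10^13 m³.
ρ_w = 1.03 g cm⁻³ = 1030 kg m⁻³, so the mass of water = 5.438×10^13 m³ × 1030 kg m⁻³ = 5.602×10^16 kg = 5.6×10^4 Gt (and the same mass of ice, by conservation).

≈ 5.6×10^4 Gt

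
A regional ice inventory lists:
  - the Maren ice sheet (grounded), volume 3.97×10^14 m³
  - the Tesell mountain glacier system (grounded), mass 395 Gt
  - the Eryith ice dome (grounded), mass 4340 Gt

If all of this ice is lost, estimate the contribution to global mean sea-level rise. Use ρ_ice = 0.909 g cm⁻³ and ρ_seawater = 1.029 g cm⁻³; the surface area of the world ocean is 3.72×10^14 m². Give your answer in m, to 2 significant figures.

≈ 0.96 m

Maren: 3.97×10^14 m³ × (909/1029) = 3.507×10^14 m³ of water.
Tesell: 395 Gt = 3.950×10^14 kg; dividing by ρ_w = 1.029 g cm⁻³ = 1029 kg m⁻³ gives 3.839×10^11 m³ of water.
Eryith: 4340 Gt = 4.340×10^15 kg; dividing by ρ_w = 1029 kg m⁻³ gives 4.218×10^12 m³ of water.
Total added water ≈ 3.553×10^14 m³ over 3.72×10^14 m² → Δh = 0.955 m.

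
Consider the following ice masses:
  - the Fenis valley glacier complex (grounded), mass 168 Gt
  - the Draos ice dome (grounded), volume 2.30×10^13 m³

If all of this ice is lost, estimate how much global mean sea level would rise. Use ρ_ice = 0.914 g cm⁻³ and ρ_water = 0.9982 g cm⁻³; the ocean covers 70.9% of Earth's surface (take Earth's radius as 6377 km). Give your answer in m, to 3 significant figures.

Fenis: 168 Gt = 1.680×10^14 kg; dividing by ρ_w = 0.9982 g cm⁻³ = 998.2 kg m⁻³ gives 1.683×10^11 m³ of water.
Draos: 2.30×10^13 m³ × (914/998.2) = 2.106×10^13 m³ of water.
Total added water ≈ 2.123×10^13 m³ over 3.62×10^14 m² → Δh = 0.0586 m.

≈ 0.0586 m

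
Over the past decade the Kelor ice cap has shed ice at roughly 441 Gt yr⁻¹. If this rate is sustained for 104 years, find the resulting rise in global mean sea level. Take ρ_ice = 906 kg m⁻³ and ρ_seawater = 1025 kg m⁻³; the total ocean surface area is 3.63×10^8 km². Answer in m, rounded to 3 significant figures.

Total mass lost = 441 Gt/yr × 104 yr = 4.586×10^4 Gt = 4.586×10^16 kg.
ρ_w = 1025 kg m⁻³, so water volume = 4.586×10^16 / 1025 = 4.475×10^13 m³.
Δh = 4.475×10^13 / 3.63×10^14 = 0.123 m.

≈ 0.123 m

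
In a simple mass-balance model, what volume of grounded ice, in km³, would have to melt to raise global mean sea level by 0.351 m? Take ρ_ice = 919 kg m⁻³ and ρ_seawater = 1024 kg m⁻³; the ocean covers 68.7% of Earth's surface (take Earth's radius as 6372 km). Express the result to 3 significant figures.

≈ 1.37×10^5 km³

Required water volume = Δh × A = 0.351 m × 3.51×10^14 m² = 1.230×10^14 m³ = 1.230×10^5 km³.
Ice volume = water volume × ρ_w/ρ_ice = 1.230×10^5 × 1024/919 = 1.37×10^5 km³.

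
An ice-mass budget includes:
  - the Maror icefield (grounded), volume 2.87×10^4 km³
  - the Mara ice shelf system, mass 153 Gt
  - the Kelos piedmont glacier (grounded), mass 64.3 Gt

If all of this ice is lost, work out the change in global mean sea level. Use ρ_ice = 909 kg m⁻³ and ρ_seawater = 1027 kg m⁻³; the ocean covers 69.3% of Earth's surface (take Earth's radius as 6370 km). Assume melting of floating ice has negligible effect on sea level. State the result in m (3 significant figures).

≈ 0.0721 m

Maror: 2.87×10^4 km³ × (909/1027) = 2.540×10^4 km³ of water.
The Mara ice shelf system is floating and already displaces its own weight of water, so its melt adds essentially nothing to sea level.
Kelos: 64.3 Gt = 6.430×10^13 kg; dividing by ρ_w = 1027 kg m⁻³ gives 6.261×10^10 m³ of water.
Total added water ≈ 2.547×10^13 m³ over 3.53×10^14 m² → Δh = 0.0721 m.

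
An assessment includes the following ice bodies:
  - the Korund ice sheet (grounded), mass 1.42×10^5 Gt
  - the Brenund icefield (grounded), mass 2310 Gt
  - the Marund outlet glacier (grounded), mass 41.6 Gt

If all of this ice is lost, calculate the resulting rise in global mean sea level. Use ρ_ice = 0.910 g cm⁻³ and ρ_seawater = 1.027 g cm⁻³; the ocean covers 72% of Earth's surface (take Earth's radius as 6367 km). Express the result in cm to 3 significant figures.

≈ 38.3 cm

Korund: 1.42×10^5 Gt = 1.420×10^17 kg; dividing by ρ_w = 1.027 g cm⁻³ = 1027 kg m⁻³ gives 1.383×10^14 m³ of water.
Brenund: 2310 Gt = 2.310×10^15 kg; dividing by ρ_w = 1027 kg m⁻³ gives 2.249×10^12 m³ of water.
Marund: 41.6 Gt = 4.160×10^13 kg; dividing by ρ_w = 1027 kg m⁻³ gives 4.051×10^10 m³ of water.
Total added water ≈ 1.406×10^14 m³ over 3.67×10^14 m² → Δh = 0.383 m = 38.3 cm.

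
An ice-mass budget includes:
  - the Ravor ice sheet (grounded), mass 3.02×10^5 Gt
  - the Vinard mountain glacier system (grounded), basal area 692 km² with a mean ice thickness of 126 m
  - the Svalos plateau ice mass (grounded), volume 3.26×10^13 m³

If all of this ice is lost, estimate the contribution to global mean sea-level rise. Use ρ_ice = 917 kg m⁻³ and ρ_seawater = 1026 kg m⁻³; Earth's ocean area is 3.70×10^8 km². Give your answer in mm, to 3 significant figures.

Ravor: 3.02×10^5 Gt = 3.020×10^17 kg; dividing by ρ_w = 1026 kg m⁻³ gives 2.943×10^14 m³ of water.
Vinard: ice volume = 692 km² × 126 m = 87.19 km³; 87.19 × (917/1026) = 77.93 km³ of water.
Svalos: 3.26×10^13 m³ × (917/1026) = 2.914×10^13 m³ of water.
Total added water ≈ 3.236×10^14 m³ over 3.70×10^14 m² → Δh = 0.874 m = 874 mm.

≈ 874 mm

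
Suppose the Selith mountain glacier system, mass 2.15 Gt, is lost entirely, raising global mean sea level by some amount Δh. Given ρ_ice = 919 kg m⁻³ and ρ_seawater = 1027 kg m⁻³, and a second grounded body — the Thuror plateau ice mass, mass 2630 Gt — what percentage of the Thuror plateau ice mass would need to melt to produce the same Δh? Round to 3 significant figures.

≈ 0.0817 %

Equal sea-level rise means equal mass of meltwater, i.e. equal mass of ice lost.
Ice mass of Selith: 2.150×10^12 kg; ice mass of Thuror: 2.630×10^15 kg.
Fraction required = 2.150×10^12 / 2.630×10^15 = 8.17×10^-4 → 0.0817 %.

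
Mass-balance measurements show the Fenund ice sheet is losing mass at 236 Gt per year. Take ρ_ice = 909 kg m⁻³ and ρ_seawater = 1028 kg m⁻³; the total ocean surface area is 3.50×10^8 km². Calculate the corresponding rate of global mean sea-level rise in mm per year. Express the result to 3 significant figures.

ρ_w = 1028 kg m⁻³. Annual water volume added = 236 Gt / ρ_w = 2.360×10^14 kg / 1028 kg m⁻³ = 2.296×10^11 m³.
Δh per year = 2.296×10^11 / 3.50×10^14 = 6.56×10^-4 m = 0.656 mm.

≈ 0.656 mm/yr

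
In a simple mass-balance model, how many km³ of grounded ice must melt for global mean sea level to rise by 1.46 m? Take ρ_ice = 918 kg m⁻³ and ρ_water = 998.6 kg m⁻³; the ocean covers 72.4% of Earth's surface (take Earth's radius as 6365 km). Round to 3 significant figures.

Required water volume = Δh × A = 1.46 m × 3.69×10^14 m² = 5.381×10^14 m³ = 5.381×10^5 km³.
Ice volume = water volume × ρ_w/ρ_ice = 5.381×10^5 × 998.6/918 = 5.85×10^5 km³.

≈ 5.85×10^5 km³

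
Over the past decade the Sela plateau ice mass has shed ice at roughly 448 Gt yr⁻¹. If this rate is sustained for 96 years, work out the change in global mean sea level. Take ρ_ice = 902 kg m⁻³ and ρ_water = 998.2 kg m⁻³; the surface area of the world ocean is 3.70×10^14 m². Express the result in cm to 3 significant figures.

≈ 11.6 cm

Total mass lost = 448 Gt/yr × 96 yr = 4.301×10^4 Gt = 4.301×10^16 kg.
ρ_w = 998.2 kg m⁻³, so water volume = 4.301×10^16 / 998.2 = 4.309×10^13 m³.
Δh = 4.309×10^13 / 3.70×10^14 = 0.116 m = 11.6 cm.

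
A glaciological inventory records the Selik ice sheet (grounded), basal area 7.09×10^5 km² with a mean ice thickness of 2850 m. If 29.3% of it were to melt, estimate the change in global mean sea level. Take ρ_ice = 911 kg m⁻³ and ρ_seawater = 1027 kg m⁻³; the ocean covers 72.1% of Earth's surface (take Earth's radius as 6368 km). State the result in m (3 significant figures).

Selik: ice volume = 7.09×10^5 km² × 2850 m = 2.021×10^6 km³; 0.293 × 2.021×10^6 × (911/1027) = 5.252×10^5 km³ of water.
Spread over 3.67×10^14 m² of ocean, Δh = 5.252×10^14 / 3.67×10^14 = 1.43 m.

≈ 1.43 m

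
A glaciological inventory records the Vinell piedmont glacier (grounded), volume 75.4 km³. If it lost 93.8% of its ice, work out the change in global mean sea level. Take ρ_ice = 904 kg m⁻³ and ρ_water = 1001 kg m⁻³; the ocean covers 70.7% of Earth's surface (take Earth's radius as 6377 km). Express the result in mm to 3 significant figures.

Vinell: 0.938 × 75.4 km³ × (904/1001) = 63.87 km³ of water.
Spread over 3.61×10^14 m² of ocean, Δh = 6.387×10^10 / 3.61×10^14 = 1.77×10^-4 m = 0.177 mm.

≈ 0.177 mm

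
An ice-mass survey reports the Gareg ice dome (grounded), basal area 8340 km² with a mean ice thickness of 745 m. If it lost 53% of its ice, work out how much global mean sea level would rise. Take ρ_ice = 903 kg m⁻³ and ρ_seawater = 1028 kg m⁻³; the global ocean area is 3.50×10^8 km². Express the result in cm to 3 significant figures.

≈ 0.826 cm

Gareg: ice volume = 8340 km² × 745 m = 6213 km³; 0.53 × 6213 × (903/1028) = 2893 km³ of water.
Spread over 3.50×10^14 m² of ocean, Δh = 2.893×10^12 / 3.50×10^14 = 8.26×10^-3 m = 0.826 cm.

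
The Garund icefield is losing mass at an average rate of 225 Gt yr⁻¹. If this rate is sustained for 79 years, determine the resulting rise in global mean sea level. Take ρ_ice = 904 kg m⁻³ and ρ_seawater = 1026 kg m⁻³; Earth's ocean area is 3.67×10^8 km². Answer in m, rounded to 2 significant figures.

Total mass lost = 225 Gt/yr × 79 yr = 1.778×10^4 Gt = 1.778×10^16 kg.
ρ_w = 1026 kg m⁻³, so water volume = 1.778×10^16 / 1026 = 1.732×10^13 m³.
Δh = 1.732×10^13 / 3.67×10^14 = 0.0472 m.

≈ 0.047 m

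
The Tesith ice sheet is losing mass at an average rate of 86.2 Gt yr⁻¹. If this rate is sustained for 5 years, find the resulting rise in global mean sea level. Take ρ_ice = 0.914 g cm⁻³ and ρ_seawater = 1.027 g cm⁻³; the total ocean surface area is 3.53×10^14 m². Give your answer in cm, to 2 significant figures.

Total mass lost = 86.2 Gt/yr × 5 yr = 431.0 Gt = 4.310×10^14 kg.
ρ_w = 1.027 g cm⁻³ = 1027 kg m⁻³, so water volume = 4.310×10^14 / 1027 = 4.197×10^11 m³.
Δh = 4.197×10^11 / 3.53×10^14 = 1.19×10^-3 m = 0.12 cm.

≈ 0.12 cm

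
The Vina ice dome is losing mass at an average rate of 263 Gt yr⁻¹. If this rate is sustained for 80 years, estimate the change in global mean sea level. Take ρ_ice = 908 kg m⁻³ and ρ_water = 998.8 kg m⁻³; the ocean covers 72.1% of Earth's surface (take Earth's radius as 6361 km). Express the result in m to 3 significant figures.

≈ 0.0575 m

Total mass lost = 263 Gt/yr × 80 yr = 2.104×10^4 Gt = 2.104×10^16 kg.
ρ_w = 998.8 kg m⁻³, so water volume = 2.104×10^16 / 998.8 = 2.107×10^13 m³.
Δh = 2.107×10^13 / 3.67×10^14 = 0.0575 m.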